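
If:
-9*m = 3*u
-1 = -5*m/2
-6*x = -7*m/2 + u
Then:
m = 2/5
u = -6/5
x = 13/30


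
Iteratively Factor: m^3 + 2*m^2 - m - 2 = (m + 1)*(m^2 + m - 2) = (m + 1)*(m + 2)*(m - 1)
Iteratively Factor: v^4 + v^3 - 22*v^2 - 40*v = (v)*(v^3 + v^2 - 22*v - 40) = v*(v + 4)*(v^2 - 3*v - 10) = v*(v - 5)*(v + 4)*(v + 2)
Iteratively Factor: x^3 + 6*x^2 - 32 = (x - 2)*(x^2 + 8*x + 16) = (x - 2)*(x + 4)*(x + 4)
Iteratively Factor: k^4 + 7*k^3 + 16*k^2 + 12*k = (k + 2)*(k^3 + 5*k^2 + 6*k) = (k + 2)^2*(k^2 + 3*k) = (k + 2)^2*(k + 3)*(k)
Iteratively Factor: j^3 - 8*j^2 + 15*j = (j - 3)*(j^2 - 5*j) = j*(j - 3)*(j - 5)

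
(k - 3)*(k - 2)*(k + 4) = k^3 - k^2 - 14*k + 24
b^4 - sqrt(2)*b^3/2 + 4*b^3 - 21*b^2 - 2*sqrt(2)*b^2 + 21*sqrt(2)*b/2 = b*(b - 3)*(b + 7)*(b - sqrt(2)/2)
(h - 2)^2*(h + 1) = h^3 - 3*h^2 + 4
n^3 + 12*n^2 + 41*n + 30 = (n + 1)*(n + 5)*(n + 6)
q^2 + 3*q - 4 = (q - 1)*(q + 4)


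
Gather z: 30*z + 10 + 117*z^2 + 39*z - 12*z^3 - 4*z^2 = -12*z^3 + 113*z^2 + 69*z + 10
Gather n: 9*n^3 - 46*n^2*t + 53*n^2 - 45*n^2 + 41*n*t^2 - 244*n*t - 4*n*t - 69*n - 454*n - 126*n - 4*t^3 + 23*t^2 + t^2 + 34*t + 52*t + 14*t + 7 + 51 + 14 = 9*n^3 + n^2*(8 - 46*t) + n*(41*t^2 - 248*t - 649) - 4*t^3 + 24*t^2 + 100*t + 72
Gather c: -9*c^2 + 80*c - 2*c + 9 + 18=-9*c^2 + 78*c + 27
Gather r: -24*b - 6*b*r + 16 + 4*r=-24*b + r*(4 - 6*b) + 16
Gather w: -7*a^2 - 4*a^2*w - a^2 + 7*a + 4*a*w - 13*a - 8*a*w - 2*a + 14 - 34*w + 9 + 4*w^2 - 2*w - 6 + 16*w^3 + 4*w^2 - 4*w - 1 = -8*a^2 - 8*a + 16*w^3 + 8*w^2 + w*(-4*a^2 - 4*a - 40) + 16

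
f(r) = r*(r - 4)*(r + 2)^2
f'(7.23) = 1322.21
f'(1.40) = -38.62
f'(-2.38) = -12.81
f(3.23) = -68.03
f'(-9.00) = -2716.00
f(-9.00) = 5733.00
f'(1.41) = -38.63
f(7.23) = 1989.50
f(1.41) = -42.46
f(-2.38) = 2.19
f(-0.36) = 4.22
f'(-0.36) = -7.55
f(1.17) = -33.27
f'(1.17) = -37.67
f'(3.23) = 41.27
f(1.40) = -42.08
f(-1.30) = 3.38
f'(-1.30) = 6.41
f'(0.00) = -16.00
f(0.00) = 0.00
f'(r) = r*(r - 4)*(2*r + 4) + r*(r + 2)^2 + (r - 4)*(r + 2)^2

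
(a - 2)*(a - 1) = a^2 - 3*a + 2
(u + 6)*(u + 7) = u^2 + 13*u + 42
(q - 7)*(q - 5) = q^2 - 12*q + 35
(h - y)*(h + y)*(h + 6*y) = h^3 + 6*h^2*y - h*y^2 - 6*y^3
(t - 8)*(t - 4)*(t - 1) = t^3 - 13*t^2 + 44*t - 32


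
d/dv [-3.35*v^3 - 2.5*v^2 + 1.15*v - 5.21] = -10.05*v^2 - 5.0*v + 1.15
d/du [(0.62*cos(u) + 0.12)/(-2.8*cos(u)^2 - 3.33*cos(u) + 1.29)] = (1.736*sin(u)^2 - 0.672*cos(u) - 2.9354)*sin(u)/(2.8*cos(u)^2 + 3.33*cos(u) - 1.29)^2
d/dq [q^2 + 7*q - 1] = 2*q + 7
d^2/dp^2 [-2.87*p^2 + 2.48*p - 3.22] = -5.74000000000000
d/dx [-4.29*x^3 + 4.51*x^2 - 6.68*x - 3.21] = -12.87*x^2 + 9.02*x - 6.68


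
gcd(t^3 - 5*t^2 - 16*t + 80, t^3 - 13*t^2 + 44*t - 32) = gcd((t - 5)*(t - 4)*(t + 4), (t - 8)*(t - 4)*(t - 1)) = t - 4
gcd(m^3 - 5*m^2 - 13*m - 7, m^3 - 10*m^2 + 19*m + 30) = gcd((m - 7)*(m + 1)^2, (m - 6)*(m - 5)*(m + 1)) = m + 1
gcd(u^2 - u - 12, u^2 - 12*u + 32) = u - 4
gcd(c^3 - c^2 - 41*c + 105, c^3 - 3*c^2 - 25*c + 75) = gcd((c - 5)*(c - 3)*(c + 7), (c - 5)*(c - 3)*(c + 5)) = c^2 - 8*c + 15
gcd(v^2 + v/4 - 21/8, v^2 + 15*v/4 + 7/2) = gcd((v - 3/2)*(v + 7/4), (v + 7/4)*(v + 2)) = v + 7/4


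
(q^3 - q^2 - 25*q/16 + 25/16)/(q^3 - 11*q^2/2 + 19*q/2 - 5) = (16*q^2 - 25)/(8*(2*q^2 - 9*q + 10))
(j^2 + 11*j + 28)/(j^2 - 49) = (j + 4)/(j - 7)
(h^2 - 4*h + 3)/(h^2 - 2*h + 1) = (h - 3)/(h - 1)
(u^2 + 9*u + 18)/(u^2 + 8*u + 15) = (u + 6)/(u + 5)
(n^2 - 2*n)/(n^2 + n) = (n - 2)/(n + 1)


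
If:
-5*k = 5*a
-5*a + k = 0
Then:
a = 0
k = 0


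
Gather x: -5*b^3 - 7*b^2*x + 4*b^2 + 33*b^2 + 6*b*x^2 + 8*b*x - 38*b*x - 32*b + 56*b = -5*b^3 + 37*b^2 + 6*b*x^2 + 24*b + x*(-7*b^2 - 30*b)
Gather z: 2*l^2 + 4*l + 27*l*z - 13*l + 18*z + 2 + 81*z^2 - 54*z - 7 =2*l^2 - 9*l + 81*z^2 + z*(27*l - 36) - 5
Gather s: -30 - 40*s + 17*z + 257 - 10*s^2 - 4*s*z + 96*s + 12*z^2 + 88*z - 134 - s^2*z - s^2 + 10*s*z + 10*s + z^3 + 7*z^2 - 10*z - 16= s^2*(-z - 11) + s*(6*z + 66) + z^3 + 19*z^2 + 95*z + 77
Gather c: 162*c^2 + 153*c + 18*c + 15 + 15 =162*c^2 + 171*c + 30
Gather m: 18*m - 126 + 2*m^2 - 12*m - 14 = 2*m^2 + 6*m - 140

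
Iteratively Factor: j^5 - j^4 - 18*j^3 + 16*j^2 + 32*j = (j + 1)*(j^4 - 2*j^3 - 16*j^2 + 32*j) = (j - 2)*(j + 1)*(j^3 - 16*j) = (j - 2)*(j + 1)*(j + 4)*(j^2 - 4*j) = (j - 4)*(j - 2)*(j + 1)*(j + 4)*(j)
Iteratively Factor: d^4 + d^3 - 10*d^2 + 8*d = (d - 2)*(d^3 + 3*d^2 - 4*d) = (d - 2)*(d + 4)*(d^2 - d) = (d - 2)*(d - 1)*(d + 4)*(d)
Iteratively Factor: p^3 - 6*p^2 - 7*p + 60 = (p - 4)*(p^2 - 2*p - 15) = (p - 5)*(p - 4)*(p + 3)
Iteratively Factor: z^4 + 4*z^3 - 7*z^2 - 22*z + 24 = (z - 1)*(z^3 + 5*z^2 - 2*z - 24) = (z - 2)*(z - 1)*(z^2 + 7*z + 12) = (z - 2)*(z - 1)*(z + 3)*(z + 4)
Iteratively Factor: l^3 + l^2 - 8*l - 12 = (l + 2)*(l^2 - l - 6) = (l + 2)^2*(l - 3)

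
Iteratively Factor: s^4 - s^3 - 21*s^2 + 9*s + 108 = (s - 4)*(s^3 + 3*s^2 - 9*s - 27) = (s - 4)*(s - 3)*(s^2 + 6*s + 9) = (s - 4)*(s - 3)*(s + 3)*(s + 3)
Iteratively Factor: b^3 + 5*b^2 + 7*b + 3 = (b + 1)*(b^2 + 4*b + 3) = (b + 1)^2*(b + 3)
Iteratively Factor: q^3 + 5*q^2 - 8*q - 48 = (q + 4)*(q^2 + q - 12) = (q + 4)^2*(q - 3)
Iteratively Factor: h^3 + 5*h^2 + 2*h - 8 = (h + 4)*(h^2 + h - 2) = (h - 1)*(h + 4)*(h + 2)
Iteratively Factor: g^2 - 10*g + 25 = (g - 5)*(g - 5)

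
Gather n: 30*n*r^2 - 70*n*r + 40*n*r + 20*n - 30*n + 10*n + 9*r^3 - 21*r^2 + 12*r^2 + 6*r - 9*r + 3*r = n*(30*r^2 - 30*r) + 9*r^3 - 9*r^2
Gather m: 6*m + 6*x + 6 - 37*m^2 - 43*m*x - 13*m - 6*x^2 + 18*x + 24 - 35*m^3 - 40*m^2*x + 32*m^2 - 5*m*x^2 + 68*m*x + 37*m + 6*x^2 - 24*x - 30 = -35*m^3 + m^2*(-40*x - 5) + m*(-5*x^2 + 25*x + 30)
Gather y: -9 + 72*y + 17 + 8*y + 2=80*y + 10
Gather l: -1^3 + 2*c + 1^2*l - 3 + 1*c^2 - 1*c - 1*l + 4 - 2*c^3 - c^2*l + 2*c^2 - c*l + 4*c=-2*c^3 + 3*c^2 + 5*c + l*(-c^2 - c)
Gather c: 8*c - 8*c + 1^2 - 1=0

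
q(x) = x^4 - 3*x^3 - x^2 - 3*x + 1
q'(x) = 4*x^3 - 9*x^2 - 2*x - 3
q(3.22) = -11.68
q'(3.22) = 30.79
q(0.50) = -1.06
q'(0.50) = -5.75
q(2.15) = -18.52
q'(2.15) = -9.15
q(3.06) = -15.82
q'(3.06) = 21.22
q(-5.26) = 1191.20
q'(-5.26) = -823.61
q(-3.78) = 364.24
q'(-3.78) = -340.08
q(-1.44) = 16.50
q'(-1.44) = -30.73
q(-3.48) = 272.42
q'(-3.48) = -273.61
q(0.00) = 1.00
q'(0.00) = -3.00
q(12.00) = 15373.00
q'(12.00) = 5589.00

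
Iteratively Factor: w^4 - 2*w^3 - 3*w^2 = (w - 3)*(w^3 + w^2) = w*(w - 3)*(w^2 + w) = w*(w - 3)*(w + 1)*(w)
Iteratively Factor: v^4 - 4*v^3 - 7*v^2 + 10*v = (v - 5)*(v^3 + v^2 - 2*v) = (v - 5)*(v - 1)*(v^2 + 2*v) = (v - 5)*(v - 1)*(v + 2)*(v)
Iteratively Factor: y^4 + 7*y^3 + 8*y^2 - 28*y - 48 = (y - 2)*(y^3 + 9*y^2 + 26*y + 24) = (y - 2)*(y + 3)*(y^2 + 6*y + 8) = (y - 2)*(y + 3)*(y + 4)*(y + 2)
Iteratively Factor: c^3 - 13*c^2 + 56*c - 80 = (c - 4)*(c^2 - 9*c + 20) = (c - 5)*(c - 4)*(c - 4)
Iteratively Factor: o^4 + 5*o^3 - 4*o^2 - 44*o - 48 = (o + 4)*(o^3 + o^2 - 8*o - 12) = (o + 2)*(o + 4)*(o^2 - o - 6) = (o - 3)*(o + 2)*(o + 4)*(o + 2)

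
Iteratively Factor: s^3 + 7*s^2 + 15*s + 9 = (s + 1)*(s^2 + 6*s + 9) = (s + 1)*(s + 3)*(s + 3)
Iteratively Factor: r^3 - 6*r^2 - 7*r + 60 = (r - 5)*(r^2 - r - 12) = (r - 5)*(r - 4)*(r + 3)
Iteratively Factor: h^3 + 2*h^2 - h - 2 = (h + 2)*(h^2 - 1) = (h - 1)*(h + 2)*(h + 1)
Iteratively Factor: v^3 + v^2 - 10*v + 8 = (v - 1)*(v^2 + 2*v - 8) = (v - 1)*(v + 4)*(v - 2)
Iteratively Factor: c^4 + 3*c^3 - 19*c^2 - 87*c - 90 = (c + 3)*(c^3 - 19*c - 30) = (c - 5)*(c + 3)*(c^2 + 5*c + 6) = (c - 5)*(c + 3)^2*(c + 2)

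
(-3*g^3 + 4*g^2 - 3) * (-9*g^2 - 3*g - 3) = 27*g^5 - 27*g^4 - 3*g^3 + 15*g^2 + 9*g + 9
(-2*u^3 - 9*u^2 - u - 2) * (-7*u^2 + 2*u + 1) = 14*u^5 + 59*u^4 - 13*u^3 + 3*u^2 - 5*u - 2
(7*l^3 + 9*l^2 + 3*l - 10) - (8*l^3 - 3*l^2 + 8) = -l^3 + 12*l^2 + 3*l - 18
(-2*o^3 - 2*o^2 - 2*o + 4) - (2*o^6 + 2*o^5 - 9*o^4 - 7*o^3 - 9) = -2*o^6 - 2*o^5 + 9*o^4 + 5*o^3 - 2*o^2 - 2*o + 13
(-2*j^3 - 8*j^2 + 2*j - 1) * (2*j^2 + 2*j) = -4*j^5 - 20*j^4 - 12*j^3 + 2*j^2 - 2*j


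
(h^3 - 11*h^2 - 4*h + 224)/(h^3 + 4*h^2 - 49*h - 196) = (h - 8)/(h + 7)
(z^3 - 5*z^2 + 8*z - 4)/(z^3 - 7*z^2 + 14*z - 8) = (z - 2)/(z - 4)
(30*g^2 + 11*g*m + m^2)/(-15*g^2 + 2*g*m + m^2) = (-6*g - m)/(3*g - m)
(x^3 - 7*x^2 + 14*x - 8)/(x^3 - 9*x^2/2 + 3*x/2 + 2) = 2*(x - 2)/(2*x + 1)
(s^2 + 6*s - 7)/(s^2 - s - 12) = (-s^2 - 6*s + 7)/(-s^2 + s + 12)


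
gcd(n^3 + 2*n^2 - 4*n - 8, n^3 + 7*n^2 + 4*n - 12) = n + 2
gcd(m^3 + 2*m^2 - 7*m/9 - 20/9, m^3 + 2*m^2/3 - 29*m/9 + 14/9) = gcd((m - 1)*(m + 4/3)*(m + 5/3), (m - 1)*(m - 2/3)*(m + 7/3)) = m - 1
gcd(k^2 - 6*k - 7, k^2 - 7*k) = k - 7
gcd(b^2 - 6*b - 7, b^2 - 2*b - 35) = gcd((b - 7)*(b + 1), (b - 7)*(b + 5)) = b - 7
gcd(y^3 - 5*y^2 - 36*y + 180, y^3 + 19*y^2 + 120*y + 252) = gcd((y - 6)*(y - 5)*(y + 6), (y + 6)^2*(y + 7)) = y + 6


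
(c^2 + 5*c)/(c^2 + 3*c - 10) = c/(c - 2)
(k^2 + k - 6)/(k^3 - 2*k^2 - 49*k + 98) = (k + 3)/(k^2 - 49)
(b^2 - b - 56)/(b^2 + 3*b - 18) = (b^2 - b - 56)/(b^2 + 3*b - 18)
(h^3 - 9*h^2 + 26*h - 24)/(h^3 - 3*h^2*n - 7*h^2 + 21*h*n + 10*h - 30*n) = (h^2 - 7*h + 12)/(h^2 - 3*h*n - 5*h + 15*n)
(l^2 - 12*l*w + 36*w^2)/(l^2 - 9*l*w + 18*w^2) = (-l + 6*w)/(-l + 3*w)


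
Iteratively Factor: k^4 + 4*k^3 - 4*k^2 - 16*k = (k - 2)*(k^3 + 6*k^2 + 8*k) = (k - 2)*(k + 4)*(k^2 + 2*k) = k*(k - 2)*(k + 4)*(k + 2)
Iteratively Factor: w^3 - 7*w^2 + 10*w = (w - 5)*(w^2 - 2*w) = w*(w - 5)*(w - 2)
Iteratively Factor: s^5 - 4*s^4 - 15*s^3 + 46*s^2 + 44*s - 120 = (s + 2)*(s^4 - 6*s^3 - 3*s^2 + 52*s - 60) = (s - 5)*(s + 2)*(s^3 - s^2 - 8*s + 12) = (s - 5)*(s + 2)*(s + 3)*(s^2 - 4*s + 4) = (s - 5)*(s - 2)*(s + 2)*(s + 3)*(s - 2)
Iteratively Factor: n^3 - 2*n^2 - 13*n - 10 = (n + 1)*(n^2 - 3*n - 10) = (n - 5)*(n + 1)*(n + 2)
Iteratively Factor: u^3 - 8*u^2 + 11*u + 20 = (u + 1)*(u^2 - 9*u + 20) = (u - 5)*(u + 1)*(u - 4)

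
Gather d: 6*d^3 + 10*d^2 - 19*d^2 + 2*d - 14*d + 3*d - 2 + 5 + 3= 6*d^3 - 9*d^2 - 9*d + 6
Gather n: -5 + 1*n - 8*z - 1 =n - 8*z - 6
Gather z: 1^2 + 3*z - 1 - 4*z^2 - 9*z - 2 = -4*z^2 - 6*z - 2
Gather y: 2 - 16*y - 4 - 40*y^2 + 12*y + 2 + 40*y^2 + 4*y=0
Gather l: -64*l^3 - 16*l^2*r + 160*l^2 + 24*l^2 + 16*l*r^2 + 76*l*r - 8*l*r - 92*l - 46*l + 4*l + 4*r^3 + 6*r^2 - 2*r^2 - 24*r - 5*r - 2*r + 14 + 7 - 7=-64*l^3 + l^2*(184 - 16*r) + l*(16*r^2 + 68*r - 134) + 4*r^3 + 4*r^2 - 31*r + 14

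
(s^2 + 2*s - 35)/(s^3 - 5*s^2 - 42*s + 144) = (s^2 + 2*s - 35)/(s^3 - 5*s^2 - 42*s + 144)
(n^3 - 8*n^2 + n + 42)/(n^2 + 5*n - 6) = (n^3 - 8*n^2 + n + 42)/(n^2 + 5*n - 6)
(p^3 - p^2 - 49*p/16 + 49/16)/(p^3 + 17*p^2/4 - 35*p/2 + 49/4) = (p + 7/4)/(p + 7)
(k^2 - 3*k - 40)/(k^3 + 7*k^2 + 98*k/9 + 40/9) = 9*(k - 8)/(9*k^2 + 18*k + 8)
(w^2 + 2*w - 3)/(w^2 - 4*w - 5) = (-w^2 - 2*w + 3)/(-w^2 + 4*w + 5)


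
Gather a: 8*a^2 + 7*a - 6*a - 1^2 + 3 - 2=8*a^2 + a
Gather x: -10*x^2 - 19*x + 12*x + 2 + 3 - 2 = -10*x^2 - 7*x + 3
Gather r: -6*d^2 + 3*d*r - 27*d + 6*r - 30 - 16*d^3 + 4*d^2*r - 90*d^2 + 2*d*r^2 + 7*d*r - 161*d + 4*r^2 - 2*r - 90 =-16*d^3 - 96*d^2 - 188*d + r^2*(2*d + 4) + r*(4*d^2 + 10*d + 4) - 120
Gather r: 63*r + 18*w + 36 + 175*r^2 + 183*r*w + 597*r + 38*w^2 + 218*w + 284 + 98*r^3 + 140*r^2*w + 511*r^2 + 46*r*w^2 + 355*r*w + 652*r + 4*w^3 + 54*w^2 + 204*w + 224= 98*r^3 + r^2*(140*w + 686) + r*(46*w^2 + 538*w + 1312) + 4*w^3 + 92*w^2 + 440*w + 544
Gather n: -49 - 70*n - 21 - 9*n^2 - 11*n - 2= -9*n^2 - 81*n - 72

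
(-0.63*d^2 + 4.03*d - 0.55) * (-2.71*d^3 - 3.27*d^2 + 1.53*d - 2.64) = 1.7073*d^5 - 8.8612*d^4 - 12.6515*d^3 + 9.6276*d^2 - 11.4807*d + 1.452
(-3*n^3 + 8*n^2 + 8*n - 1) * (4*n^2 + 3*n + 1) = -12*n^5 + 23*n^4 + 53*n^3 + 28*n^2 + 5*n - 1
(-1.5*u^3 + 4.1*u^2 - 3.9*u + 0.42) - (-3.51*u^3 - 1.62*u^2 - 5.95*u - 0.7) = 2.01*u^3 + 5.72*u^2 + 2.05*u + 1.12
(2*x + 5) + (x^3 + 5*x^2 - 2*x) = x^3 + 5*x^2 + 5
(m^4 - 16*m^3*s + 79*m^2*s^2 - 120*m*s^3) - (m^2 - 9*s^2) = m^4 - 16*m^3*s + 79*m^2*s^2 - m^2 - 120*m*s^3 + 9*s^2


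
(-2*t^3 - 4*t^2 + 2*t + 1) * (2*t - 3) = -4*t^4 - 2*t^3 + 16*t^2 - 4*t - 3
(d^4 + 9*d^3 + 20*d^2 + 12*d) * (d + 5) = d^5 + 14*d^4 + 65*d^3 + 112*d^2 + 60*d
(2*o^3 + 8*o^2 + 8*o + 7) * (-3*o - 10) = -6*o^4 - 44*o^3 - 104*o^2 - 101*o - 70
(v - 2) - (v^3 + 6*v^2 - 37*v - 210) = -v^3 - 6*v^2 + 38*v + 208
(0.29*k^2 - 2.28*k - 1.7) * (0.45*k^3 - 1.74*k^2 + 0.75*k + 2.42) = 0.1305*k^5 - 1.5306*k^4 + 3.4197*k^3 + 1.9498*k^2 - 6.7926*k - 4.114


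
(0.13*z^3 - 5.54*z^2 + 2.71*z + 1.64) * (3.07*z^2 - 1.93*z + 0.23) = 0.3991*z^5 - 17.2587*z^4 + 19.0418*z^3 - 1.4697*z^2 - 2.5419*z + 0.3772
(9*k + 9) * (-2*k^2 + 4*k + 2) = -18*k^3 + 18*k^2 + 54*k + 18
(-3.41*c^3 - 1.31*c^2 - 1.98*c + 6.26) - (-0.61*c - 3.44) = -3.41*c^3 - 1.31*c^2 - 1.37*c + 9.7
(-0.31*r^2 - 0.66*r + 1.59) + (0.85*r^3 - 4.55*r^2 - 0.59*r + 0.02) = 0.85*r^3 - 4.86*r^2 - 1.25*r + 1.61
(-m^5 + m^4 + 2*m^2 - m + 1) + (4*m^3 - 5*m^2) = -m^5 + m^4 + 4*m^3 - 3*m^2 - m + 1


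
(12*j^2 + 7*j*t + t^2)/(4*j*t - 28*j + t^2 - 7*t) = (3*j + t)/(t - 7)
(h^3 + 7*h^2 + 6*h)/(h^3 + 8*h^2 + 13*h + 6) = h/(h + 1)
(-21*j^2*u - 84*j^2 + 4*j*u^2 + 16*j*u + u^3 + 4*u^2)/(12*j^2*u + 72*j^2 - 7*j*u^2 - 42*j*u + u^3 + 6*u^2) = (7*j*u + 28*j + u^2 + 4*u)/(-4*j*u - 24*j + u^2 + 6*u)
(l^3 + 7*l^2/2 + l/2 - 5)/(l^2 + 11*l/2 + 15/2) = (l^2 + l - 2)/(l + 3)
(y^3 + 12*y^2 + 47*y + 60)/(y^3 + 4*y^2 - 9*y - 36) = (y + 5)/(y - 3)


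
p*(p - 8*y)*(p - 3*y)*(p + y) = p^4 - 10*p^3*y + 13*p^2*y^2 + 24*p*y^3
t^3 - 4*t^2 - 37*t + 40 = (t - 8)*(t - 1)*(t + 5)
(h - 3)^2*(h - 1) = h^3 - 7*h^2 + 15*h - 9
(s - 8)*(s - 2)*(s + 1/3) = s^3 - 29*s^2/3 + 38*s/3 + 16/3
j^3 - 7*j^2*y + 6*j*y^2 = j*(j - 6*y)*(j - y)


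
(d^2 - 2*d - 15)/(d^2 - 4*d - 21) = (d - 5)/(d - 7)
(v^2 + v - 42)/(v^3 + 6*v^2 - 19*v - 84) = (v - 6)/(v^2 - v - 12)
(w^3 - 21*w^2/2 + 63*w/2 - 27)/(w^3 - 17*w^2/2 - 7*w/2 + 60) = (2*w^2 - 15*w + 18)/(2*w^2 - 11*w - 40)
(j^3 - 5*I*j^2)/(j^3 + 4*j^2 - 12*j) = j*(j - 5*I)/(j^2 + 4*j - 12)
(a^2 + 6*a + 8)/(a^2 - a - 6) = (a + 4)/(a - 3)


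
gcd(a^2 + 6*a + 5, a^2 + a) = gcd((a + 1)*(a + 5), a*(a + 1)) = a + 1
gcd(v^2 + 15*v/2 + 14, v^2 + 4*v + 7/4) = v + 7/2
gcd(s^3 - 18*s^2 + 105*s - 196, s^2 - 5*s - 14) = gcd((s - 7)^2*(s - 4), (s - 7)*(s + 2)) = s - 7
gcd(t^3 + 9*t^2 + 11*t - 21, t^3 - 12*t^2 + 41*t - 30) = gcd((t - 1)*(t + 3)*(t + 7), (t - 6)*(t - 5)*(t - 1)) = t - 1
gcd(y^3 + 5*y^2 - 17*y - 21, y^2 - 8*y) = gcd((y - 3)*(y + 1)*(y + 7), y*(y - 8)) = 1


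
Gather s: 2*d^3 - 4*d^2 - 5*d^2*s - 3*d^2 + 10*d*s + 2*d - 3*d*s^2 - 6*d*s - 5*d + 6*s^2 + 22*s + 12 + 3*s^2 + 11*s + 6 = 2*d^3 - 7*d^2 - 3*d + s^2*(9 - 3*d) + s*(-5*d^2 + 4*d + 33) + 18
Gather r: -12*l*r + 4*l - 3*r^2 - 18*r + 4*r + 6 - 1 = 4*l - 3*r^2 + r*(-12*l - 14) + 5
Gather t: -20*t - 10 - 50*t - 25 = -70*t - 35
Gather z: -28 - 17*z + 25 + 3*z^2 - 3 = 3*z^2 - 17*z - 6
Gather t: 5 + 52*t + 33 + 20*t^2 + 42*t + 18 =20*t^2 + 94*t + 56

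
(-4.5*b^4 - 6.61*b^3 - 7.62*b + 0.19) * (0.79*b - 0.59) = -3.555*b^5 - 2.5669*b^4 + 3.8999*b^3 - 6.0198*b^2 + 4.6459*b - 0.1121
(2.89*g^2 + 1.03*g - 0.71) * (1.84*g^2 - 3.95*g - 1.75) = 5.3176*g^4 - 9.5203*g^3 - 10.4324*g^2 + 1.002*g + 1.2425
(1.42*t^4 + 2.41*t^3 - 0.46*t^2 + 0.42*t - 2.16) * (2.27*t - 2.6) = 3.2234*t^5 + 1.7787*t^4 - 7.3102*t^3 + 2.1494*t^2 - 5.9952*t + 5.616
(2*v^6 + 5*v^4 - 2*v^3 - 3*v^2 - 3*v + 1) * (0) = 0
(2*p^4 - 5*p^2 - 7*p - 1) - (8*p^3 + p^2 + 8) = 2*p^4 - 8*p^3 - 6*p^2 - 7*p - 9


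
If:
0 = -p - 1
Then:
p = -1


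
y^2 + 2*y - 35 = (y - 5)*(y + 7)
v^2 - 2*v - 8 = (v - 4)*(v + 2)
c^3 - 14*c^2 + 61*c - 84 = (c - 7)*(c - 4)*(c - 3)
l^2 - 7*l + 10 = (l - 5)*(l - 2)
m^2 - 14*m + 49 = (m - 7)^2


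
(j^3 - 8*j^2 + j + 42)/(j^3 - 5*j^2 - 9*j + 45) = (j^2 - 5*j - 14)/(j^2 - 2*j - 15)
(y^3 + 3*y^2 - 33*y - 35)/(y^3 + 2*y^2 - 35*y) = (y + 1)/y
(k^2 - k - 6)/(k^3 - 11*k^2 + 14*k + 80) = (k - 3)/(k^2 - 13*k + 40)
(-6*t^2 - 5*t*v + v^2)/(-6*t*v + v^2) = (t + v)/v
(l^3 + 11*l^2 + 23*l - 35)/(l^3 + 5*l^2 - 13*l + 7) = (l + 5)/(l - 1)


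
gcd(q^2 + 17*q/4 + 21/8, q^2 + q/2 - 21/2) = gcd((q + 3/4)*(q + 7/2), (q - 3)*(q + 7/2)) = q + 7/2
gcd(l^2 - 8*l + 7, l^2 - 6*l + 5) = l - 1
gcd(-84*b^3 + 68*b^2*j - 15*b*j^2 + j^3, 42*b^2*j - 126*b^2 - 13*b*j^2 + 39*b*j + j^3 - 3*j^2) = 42*b^2 - 13*b*j + j^2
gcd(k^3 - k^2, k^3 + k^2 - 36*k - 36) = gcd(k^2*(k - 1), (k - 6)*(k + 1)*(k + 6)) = 1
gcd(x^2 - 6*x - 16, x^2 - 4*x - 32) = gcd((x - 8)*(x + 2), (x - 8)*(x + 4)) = x - 8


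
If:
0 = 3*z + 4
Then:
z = -4/3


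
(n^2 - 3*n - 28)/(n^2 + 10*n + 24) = (n - 7)/(n + 6)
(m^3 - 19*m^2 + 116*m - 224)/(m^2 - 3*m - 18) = (-m^3 + 19*m^2 - 116*m + 224)/(-m^2 + 3*m + 18)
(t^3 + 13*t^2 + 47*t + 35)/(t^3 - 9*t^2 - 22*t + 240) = (t^2 + 8*t + 7)/(t^2 - 14*t + 48)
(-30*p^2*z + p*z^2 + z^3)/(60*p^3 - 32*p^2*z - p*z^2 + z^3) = z/(-2*p + z)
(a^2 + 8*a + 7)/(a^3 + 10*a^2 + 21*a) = (a + 1)/(a*(a + 3))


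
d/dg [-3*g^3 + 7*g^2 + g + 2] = -9*g^2 + 14*g + 1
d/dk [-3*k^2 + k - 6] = 1 - 6*k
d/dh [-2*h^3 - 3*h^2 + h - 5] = -6*h^2 - 6*h + 1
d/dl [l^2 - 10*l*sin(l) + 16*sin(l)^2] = -10*l*cos(l) + 2*l - 10*sin(l) + 16*sin(2*l)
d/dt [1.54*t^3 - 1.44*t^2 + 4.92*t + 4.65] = 4.62*t^2 - 2.88*t + 4.92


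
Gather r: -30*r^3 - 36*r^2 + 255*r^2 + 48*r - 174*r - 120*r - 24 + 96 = -30*r^3 + 219*r^2 - 246*r + 72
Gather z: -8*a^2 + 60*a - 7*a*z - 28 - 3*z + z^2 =-8*a^2 + 60*a + z^2 + z*(-7*a - 3) - 28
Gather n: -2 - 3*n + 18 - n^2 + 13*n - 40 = -n^2 + 10*n - 24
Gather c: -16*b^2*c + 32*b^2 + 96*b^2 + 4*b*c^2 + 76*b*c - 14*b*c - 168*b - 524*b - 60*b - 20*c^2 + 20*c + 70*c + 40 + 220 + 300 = 128*b^2 - 752*b + c^2*(4*b - 20) + c*(-16*b^2 + 62*b + 90) + 560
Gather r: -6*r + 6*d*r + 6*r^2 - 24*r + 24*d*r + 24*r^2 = 30*r^2 + r*(30*d - 30)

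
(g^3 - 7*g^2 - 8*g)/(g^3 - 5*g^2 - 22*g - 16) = g/(g + 2)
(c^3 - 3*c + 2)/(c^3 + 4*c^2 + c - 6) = (c - 1)/(c + 3)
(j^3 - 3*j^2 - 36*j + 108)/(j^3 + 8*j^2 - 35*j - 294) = (j^2 + 3*j - 18)/(j^2 + 14*j + 49)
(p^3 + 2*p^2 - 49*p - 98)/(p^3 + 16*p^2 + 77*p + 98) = (p - 7)/(p + 7)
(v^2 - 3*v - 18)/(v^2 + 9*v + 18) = (v - 6)/(v + 6)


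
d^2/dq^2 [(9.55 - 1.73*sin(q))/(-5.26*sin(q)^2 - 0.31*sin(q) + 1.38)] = (-47.8649479999999*sin(q)^5 + 1059.723258*sin(q)^4 + 67.1002419999998*sin(q)^3 - 1307.889659*sin(q)^2 - 17.296158*sin(q) - 138.998402)/(5.26*sin(q)^2 + 0.31*sin(q) - 1.38)^3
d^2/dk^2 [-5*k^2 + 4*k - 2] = -10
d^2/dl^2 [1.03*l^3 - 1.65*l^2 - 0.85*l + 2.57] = 6.18*l - 3.3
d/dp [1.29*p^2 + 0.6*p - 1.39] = 2.58*p + 0.6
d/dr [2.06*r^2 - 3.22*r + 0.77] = 4.12*r - 3.22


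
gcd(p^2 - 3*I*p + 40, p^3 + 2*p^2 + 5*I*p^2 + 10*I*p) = p + 5*I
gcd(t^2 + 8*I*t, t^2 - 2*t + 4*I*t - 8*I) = 1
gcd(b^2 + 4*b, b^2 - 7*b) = b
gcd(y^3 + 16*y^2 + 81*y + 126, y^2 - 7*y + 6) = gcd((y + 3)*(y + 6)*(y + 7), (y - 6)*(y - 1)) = 1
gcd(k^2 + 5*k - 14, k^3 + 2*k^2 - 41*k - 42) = k + 7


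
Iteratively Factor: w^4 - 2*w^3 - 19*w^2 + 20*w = (w)*(w^3 - 2*w^2 - 19*w + 20) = w*(w - 5)*(w^2 + 3*w - 4) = w*(w - 5)*(w - 1)*(w + 4)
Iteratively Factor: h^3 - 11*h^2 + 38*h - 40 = (h - 5)*(h^2 - 6*h + 8) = (h - 5)*(h - 4)*(h - 2)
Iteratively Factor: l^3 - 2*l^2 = (l)*(l^2 - 2*l) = l^2*(l - 2)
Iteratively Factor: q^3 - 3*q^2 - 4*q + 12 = (q + 2)*(q^2 - 5*q + 6) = (q - 3)*(q + 2)*(q - 2)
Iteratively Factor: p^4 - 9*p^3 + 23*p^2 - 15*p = (p - 3)*(p^3 - 6*p^2 + 5*p) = (p - 3)*(p - 1)*(p^2 - 5*p) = p*(p - 3)*(p - 1)*(p - 5)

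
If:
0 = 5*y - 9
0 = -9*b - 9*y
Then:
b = -9/5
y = 9/5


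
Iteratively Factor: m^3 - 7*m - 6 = (m - 3)*(m^2 + 3*m + 2) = (m - 3)*(m + 2)*(m + 1)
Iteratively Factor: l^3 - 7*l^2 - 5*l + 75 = (l + 3)*(l^2 - 10*l + 25) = (l - 5)*(l + 3)*(l - 5)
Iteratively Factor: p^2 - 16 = (p + 4)*(p - 4)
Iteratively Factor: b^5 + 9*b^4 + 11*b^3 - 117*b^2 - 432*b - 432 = (b + 3)*(b^4 + 6*b^3 - 7*b^2 - 96*b - 144) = (b + 3)^2*(b^3 + 3*b^2 - 16*b - 48) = (b + 3)^2*(b + 4)*(b^2 - b - 12) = (b + 3)^3*(b + 4)*(b - 4)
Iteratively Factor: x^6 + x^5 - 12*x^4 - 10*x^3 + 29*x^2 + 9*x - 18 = (x - 1)*(x^5 + 2*x^4 - 10*x^3 - 20*x^2 + 9*x + 18) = (x - 1)*(x + 2)*(x^4 - 10*x^2 + 9) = (x - 3)*(x - 1)*(x + 2)*(x^3 + 3*x^2 - x - 3) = (x - 3)*(x - 1)^2*(x + 2)*(x^2 + 4*x + 3) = (x - 3)*(x - 1)^2*(x + 1)*(x + 2)*(x + 3)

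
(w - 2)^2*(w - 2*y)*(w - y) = w^4 - 3*w^3*y - 4*w^3 + 2*w^2*y^2 + 12*w^2*y + 4*w^2 - 8*w*y^2 - 12*w*y + 8*y^2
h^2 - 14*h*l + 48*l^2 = (h - 8*l)*(h - 6*l)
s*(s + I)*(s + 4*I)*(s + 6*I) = s^4 + 11*I*s^3 - 34*s^2 - 24*I*s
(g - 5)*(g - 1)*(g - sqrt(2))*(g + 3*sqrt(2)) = g^4 - 6*g^3 + 2*sqrt(2)*g^3 - 12*sqrt(2)*g^2 - g^2 + 10*sqrt(2)*g + 36*g - 30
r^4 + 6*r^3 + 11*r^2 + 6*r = r*(r + 1)*(r + 2)*(r + 3)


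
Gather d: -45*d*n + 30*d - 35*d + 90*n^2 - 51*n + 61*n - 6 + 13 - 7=d*(-45*n - 5) + 90*n^2 + 10*n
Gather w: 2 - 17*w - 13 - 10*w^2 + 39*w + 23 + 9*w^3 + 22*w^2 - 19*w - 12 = 9*w^3 + 12*w^2 + 3*w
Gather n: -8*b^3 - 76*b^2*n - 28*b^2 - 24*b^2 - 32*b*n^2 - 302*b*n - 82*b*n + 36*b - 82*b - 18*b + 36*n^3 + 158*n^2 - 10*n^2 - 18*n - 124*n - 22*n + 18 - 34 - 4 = -8*b^3 - 52*b^2 - 64*b + 36*n^3 + n^2*(148 - 32*b) + n*(-76*b^2 - 384*b - 164) - 20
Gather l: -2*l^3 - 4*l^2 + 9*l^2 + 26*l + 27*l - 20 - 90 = -2*l^3 + 5*l^2 + 53*l - 110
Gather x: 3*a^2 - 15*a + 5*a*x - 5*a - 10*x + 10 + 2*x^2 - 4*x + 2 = 3*a^2 - 20*a + 2*x^2 + x*(5*a - 14) + 12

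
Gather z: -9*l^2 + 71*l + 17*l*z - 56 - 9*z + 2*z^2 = -9*l^2 + 71*l + 2*z^2 + z*(17*l - 9) - 56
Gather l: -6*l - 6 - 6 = -6*l - 12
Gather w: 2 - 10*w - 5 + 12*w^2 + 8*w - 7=12*w^2 - 2*w - 10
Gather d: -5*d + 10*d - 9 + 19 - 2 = 5*d + 8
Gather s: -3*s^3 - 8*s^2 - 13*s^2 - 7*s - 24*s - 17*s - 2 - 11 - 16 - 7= -3*s^3 - 21*s^2 - 48*s - 36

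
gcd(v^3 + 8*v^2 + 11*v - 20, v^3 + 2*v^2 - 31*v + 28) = v - 1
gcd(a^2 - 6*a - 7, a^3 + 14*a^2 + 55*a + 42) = a + 1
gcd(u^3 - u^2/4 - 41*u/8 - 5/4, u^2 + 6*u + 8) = u + 2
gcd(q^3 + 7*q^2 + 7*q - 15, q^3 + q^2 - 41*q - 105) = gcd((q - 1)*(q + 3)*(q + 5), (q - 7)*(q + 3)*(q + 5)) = q^2 + 8*q + 15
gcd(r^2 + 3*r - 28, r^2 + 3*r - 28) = r^2 + 3*r - 28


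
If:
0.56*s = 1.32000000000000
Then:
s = 2.36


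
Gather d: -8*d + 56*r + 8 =-8*d + 56*r + 8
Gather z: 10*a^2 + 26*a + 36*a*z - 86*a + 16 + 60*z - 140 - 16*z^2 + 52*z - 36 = 10*a^2 - 60*a - 16*z^2 + z*(36*a + 112) - 160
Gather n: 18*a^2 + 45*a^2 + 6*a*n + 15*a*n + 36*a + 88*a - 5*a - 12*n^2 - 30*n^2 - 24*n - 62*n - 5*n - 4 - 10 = 63*a^2 + 119*a - 42*n^2 + n*(21*a - 91) - 14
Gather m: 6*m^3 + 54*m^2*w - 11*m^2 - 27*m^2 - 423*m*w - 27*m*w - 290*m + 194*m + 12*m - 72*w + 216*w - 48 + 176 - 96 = 6*m^3 + m^2*(54*w - 38) + m*(-450*w - 84) + 144*w + 32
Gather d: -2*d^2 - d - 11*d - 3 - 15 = -2*d^2 - 12*d - 18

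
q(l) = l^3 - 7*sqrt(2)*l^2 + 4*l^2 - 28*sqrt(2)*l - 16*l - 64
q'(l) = 3*l^2 - 14*sqrt(2)*l + 8*l - 28*sqrt(2) - 16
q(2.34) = -213.59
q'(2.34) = -66.78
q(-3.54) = 14.52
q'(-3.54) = 23.77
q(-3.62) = 12.52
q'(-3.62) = 26.43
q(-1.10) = -11.31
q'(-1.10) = -38.99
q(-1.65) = 7.18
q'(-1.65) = -27.96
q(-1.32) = -3.19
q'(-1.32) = -34.80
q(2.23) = -206.23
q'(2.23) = -66.99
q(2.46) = -221.59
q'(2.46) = -66.47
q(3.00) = -256.89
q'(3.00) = -63.99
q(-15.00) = -3932.42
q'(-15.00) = 796.39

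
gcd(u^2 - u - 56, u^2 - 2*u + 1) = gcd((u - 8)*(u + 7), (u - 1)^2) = 1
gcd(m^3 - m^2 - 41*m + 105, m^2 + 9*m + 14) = m + 7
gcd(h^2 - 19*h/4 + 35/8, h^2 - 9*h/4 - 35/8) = h - 7/2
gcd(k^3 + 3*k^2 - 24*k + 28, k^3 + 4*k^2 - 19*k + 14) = k^2 + 5*k - 14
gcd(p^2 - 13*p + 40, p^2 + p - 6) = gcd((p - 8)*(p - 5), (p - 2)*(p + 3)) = 1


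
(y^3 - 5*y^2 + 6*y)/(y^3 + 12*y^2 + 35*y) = (y^2 - 5*y + 6)/(y^2 + 12*y + 35)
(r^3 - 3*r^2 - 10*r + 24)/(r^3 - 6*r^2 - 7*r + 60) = (r - 2)/(r - 5)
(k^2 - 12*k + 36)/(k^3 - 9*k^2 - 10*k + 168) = (k - 6)/(k^2 - 3*k - 28)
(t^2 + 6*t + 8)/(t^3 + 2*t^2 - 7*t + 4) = (t + 2)/(t^2 - 2*t + 1)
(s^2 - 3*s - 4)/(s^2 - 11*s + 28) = (s + 1)/(s - 7)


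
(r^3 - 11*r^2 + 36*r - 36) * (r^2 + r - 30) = r^5 - 10*r^4 - 5*r^3 + 330*r^2 - 1116*r + 1080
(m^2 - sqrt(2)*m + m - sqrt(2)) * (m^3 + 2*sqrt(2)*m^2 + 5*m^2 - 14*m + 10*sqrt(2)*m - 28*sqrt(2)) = m^5 + sqrt(2)*m^4 + 6*m^4 - 13*m^3 + 6*sqrt(2)*m^3 - 38*m^2 - 9*sqrt(2)*m^2 - 14*sqrt(2)*m + 36*m + 56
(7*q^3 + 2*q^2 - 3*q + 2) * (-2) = -14*q^3 - 4*q^2 + 6*q - 4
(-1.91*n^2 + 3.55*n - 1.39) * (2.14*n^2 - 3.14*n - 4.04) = -4.0874*n^4 + 13.5944*n^3 - 6.4052*n^2 - 9.9774*n + 5.6156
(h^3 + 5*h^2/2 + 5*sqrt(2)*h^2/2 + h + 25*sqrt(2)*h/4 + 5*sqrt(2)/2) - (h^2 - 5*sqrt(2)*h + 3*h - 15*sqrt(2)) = h^3 + 3*h^2/2 + 5*sqrt(2)*h^2/2 - 2*h + 45*sqrt(2)*h/4 + 35*sqrt(2)/2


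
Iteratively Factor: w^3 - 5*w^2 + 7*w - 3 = (w - 1)*(w^2 - 4*w + 3) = (w - 1)^2*(w - 3)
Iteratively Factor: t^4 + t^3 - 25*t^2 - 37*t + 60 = (t - 1)*(t^3 + 2*t^2 - 23*t - 60) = (t - 1)*(t + 4)*(t^2 - 2*t - 15) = (t - 5)*(t - 1)*(t + 4)*(t + 3)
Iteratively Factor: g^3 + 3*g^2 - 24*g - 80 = (g - 5)*(g^2 + 8*g + 16) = (g - 5)*(g + 4)*(g + 4)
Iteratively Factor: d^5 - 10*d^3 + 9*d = (d + 1)*(d^4 - d^3 - 9*d^2 + 9*d) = (d - 3)*(d + 1)*(d^3 + 2*d^2 - 3*d) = (d - 3)*(d + 1)*(d + 3)*(d^2 - d) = (d - 3)*(d - 1)*(d + 1)*(d + 3)*(d)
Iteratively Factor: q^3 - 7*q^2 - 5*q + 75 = (q - 5)*(q^2 - 2*q - 15) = (q - 5)*(q + 3)*(q - 5)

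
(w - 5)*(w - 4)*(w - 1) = w^3 - 10*w^2 + 29*w - 20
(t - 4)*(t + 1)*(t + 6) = t^3 + 3*t^2 - 22*t - 24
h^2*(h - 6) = h^3 - 6*h^2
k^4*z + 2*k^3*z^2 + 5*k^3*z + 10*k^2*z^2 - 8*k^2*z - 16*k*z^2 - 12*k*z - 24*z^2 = (k - 2)*(k + 6)*(k + 2*z)*(k*z + z)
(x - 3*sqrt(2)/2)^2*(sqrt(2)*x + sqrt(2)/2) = sqrt(2)*x^3 - 6*x^2 + sqrt(2)*x^2/2 - 3*x + 9*sqrt(2)*x/2 + 9*sqrt(2)/4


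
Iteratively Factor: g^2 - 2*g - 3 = (g - 3)*(g + 1)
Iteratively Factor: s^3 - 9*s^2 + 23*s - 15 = (s - 1)*(s^2 - 8*s + 15) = (s - 5)*(s - 1)*(s - 3)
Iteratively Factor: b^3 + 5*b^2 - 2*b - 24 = (b + 4)*(b^2 + b - 6) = (b - 2)*(b + 4)*(b + 3)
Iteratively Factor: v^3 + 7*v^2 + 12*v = (v)*(v^2 + 7*v + 12) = v*(v + 4)*(v + 3)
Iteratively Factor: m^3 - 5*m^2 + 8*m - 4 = (m - 1)*(m^2 - 4*m + 4) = (m - 2)*(m - 1)*(m - 2)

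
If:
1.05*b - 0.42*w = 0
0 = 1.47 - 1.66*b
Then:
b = 0.89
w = 2.21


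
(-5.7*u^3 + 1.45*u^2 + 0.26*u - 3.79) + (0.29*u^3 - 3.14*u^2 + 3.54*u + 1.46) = -5.41*u^3 - 1.69*u^2 + 3.8*u - 2.33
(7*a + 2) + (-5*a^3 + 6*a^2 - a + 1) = -5*a^3 + 6*a^2 + 6*a + 3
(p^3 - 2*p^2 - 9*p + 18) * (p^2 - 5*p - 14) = p^5 - 7*p^4 - 13*p^3 + 91*p^2 + 36*p - 252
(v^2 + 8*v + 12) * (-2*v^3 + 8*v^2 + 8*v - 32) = -2*v^5 - 8*v^4 + 48*v^3 + 128*v^2 - 160*v - 384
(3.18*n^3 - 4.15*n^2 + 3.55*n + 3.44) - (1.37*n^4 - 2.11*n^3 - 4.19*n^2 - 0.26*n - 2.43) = -1.37*n^4 + 5.29*n^3 + 0.04*n^2 + 3.81*n + 5.87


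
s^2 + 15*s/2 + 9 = (s + 3/2)*(s + 6)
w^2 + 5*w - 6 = (w - 1)*(w + 6)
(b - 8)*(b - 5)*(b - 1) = b^3 - 14*b^2 + 53*b - 40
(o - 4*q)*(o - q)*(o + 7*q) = o^3 + 2*o^2*q - 31*o*q^2 + 28*q^3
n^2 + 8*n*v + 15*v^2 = (n + 3*v)*(n + 5*v)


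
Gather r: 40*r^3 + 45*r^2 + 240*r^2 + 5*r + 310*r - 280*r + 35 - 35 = 40*r^3 + 285*r^2 + 35*r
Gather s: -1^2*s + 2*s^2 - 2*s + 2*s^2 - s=4*s^2 - 4*s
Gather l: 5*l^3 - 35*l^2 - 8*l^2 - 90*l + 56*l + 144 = 5*l^3 - 43*l^2 - 34*l + 144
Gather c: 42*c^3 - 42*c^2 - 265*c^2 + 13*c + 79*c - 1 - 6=42*c^3 - 307*c^2 + 92*c - 7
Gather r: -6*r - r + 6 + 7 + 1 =14 - 7*r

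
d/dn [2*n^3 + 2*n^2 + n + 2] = 6*n^2 + 4*n + 1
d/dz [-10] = 0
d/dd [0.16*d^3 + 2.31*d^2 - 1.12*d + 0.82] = 0.48*d^2 + 4.62*d - 1.12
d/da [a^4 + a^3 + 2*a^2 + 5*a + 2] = 4*a^3 + 3*a^2 + 4*a + 5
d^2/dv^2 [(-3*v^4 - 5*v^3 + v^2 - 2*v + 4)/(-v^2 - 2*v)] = 2*(3*v^6 + 18*v^5 + 36*v^4 + 24*v^3 - 12*v^2 - 24*v - 16)/(v^3*(v^3 + 6*v^2 + 12*v + 8))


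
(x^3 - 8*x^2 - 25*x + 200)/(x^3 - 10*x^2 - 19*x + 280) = (x - 5)/(x - 7)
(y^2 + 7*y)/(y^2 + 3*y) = (y + 7)/(y + 3)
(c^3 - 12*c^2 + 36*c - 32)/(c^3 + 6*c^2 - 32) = (c^2 - 10*c + 16)/(c^2 + 8*c + 16)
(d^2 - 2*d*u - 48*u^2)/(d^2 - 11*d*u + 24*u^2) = (-d - 6*u)/(-d + 3*u)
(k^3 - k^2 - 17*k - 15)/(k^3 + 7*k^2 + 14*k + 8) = (k^2 - 2*k - 15)/(k^2 + 6*k + 8)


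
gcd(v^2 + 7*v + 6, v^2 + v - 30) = v + 6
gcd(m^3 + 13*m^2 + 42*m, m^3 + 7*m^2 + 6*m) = m^2 + 6*m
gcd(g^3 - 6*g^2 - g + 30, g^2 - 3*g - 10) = g^2 - 3*g - 10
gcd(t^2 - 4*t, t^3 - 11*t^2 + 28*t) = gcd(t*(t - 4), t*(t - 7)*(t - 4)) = t^2 - 4*t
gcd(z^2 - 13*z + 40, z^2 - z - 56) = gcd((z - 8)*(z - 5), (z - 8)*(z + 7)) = z - 8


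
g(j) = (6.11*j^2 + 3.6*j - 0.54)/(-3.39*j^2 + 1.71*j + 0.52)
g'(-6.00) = 0.05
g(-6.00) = -1.50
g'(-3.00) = 0.16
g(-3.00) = -1.24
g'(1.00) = 20.91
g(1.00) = -7.91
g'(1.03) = 17.11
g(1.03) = -7.34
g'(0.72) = 431989.17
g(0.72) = -845.11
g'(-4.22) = 0.09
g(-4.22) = -1.39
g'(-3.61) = 0.12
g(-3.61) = -1.33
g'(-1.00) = 1.08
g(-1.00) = -0.43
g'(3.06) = 0.33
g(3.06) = -2.60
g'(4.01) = 0.17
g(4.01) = -2.38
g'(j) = (6.78*j - 1.71)*(6.11*j^2 + 3.6*j - 0.54)/(-3.39*j^2 + 1.71*j + 0.52)^2 + (12.22*j + 3.6)/(-3.39*j^2 + 1.71*j + 0.52) = (22.6521*j^2 + 2.6932*j + 2.7954)/(11.4921*j^4 - 11.5938*j^3 - 0.601500000000001*j^2 + 1.7784*j + 0.2704)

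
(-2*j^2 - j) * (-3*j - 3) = 6*j^3 + 9*j^2 + 3*j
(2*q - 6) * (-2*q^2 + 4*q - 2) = -4*q^3 + 20*q^2 - 28*q + 12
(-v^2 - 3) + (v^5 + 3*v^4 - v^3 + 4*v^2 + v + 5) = v^5 + 3*v^4 - v^3 + 3*v^2 + v + 2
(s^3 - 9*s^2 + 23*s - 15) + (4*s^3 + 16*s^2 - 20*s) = 5*s^3 + 7*s^2 + 3*s - 15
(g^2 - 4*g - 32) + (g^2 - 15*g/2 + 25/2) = 2*g^2 - 23*g/2 - 39/2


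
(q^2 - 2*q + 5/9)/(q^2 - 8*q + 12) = (q^2 - 2*q + 5/9)/(q^2 - 8*q + 12)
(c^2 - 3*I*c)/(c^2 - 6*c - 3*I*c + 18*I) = c/(c - 6)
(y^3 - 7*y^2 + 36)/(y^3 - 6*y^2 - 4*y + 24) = (y - 3)/(y - 2)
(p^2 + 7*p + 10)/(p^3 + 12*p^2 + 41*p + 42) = (p + 5)/(p^2 + 10*p + 21)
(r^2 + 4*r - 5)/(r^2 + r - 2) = (r + 5)/(r + 2)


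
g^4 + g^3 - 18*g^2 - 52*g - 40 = (g - 5)*(g + 2)^3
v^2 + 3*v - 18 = (v - 3)*(v + 6)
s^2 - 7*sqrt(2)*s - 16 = (s - 8*sqrt(2))*(s + sqrt(2))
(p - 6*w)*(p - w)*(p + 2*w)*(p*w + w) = p^4*w - 5*p^3*w^2 + p^3*w - 8*p^2*w^3 - 5*p^2*w^2 + 12*p*w^4 - 8*p*w^3 + 12*w^4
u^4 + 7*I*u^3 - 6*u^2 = u^2*(u + I)*(u + 6*I)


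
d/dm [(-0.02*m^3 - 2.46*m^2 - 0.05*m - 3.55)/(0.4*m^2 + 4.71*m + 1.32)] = (-0.008*m^4 - 0.1884*m^3 - 11.6458*m^2 - 3.6544*m + 16.6545)/(0.16*m^4 + 3.768*m^3 + 23.2401*m^2 + 12.4344*m + 1.7424)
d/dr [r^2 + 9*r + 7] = 2*r + 9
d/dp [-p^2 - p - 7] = -2*p - 1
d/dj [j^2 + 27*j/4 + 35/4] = 2*j + 27/4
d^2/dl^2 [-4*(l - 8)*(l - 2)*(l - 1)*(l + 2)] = -48*l^2 + 216*l - 32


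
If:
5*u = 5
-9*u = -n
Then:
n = 9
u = 1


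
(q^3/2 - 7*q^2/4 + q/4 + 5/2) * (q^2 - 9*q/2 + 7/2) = q^5/2 - 4*q^4 + 79*q^3/8 - 19*q^2/4 - 83*q/8 + 35/4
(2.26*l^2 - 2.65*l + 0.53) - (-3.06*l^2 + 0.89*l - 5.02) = 5.32*l^2 - 3.54*l + 5.55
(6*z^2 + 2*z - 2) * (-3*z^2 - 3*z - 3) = -18*z^4 - 24*z^3 - 18*z^2 + 6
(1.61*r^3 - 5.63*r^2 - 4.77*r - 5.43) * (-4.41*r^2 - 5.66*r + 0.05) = -7.1001*r^5 + 15.7157*r^4 + 52.982*r^3 + 50.663*r^2 + 30.4953*r - 0.2715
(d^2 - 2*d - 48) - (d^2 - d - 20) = -d - 28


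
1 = 1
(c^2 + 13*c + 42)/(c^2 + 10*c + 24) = (c + 7)/(c + 4)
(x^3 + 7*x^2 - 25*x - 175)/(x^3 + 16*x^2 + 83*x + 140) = (x - 5)/(x + 4)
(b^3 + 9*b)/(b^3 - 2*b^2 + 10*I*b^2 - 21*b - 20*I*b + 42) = b*(b - 3*I)/(b^2 + b*(-2 + 7*I) - 14*I)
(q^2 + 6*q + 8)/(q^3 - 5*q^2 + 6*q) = (q^2 + 6*q + 8)/(q*(q^2 - 5*q + 6))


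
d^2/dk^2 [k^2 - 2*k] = 2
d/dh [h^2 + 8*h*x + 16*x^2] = 2*h + 8*x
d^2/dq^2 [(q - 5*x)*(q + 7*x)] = 2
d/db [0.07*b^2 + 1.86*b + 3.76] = 0.14*b + 1.86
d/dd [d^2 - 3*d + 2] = 2*d - 3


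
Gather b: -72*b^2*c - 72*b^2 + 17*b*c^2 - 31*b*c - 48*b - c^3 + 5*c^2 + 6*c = b^2*(-72*c - 72) + b*(17*c^2 - 31*c - 48) - c^3 + 5*c^2 + 6*c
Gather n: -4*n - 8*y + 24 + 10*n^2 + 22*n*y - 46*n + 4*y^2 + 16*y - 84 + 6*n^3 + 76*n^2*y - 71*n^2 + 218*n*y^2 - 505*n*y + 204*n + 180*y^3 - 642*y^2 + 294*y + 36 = 6*n^3 + n^2*(76*y - 61) + n*(218*y^2 - 483*y + 154) + 180*y^3 - 638*y^2 + 302*y - 24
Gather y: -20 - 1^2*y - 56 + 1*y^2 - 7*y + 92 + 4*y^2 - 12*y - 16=5*y^2 - 20*y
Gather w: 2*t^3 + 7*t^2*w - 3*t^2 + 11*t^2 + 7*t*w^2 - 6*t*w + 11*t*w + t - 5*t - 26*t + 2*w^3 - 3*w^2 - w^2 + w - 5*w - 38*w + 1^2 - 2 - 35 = 2*t^3 + 8*t^2 - 30*t + 2*w^3 + w^2*(7*t - 4) + w*(7*t^2 + 5*t - 42) - 36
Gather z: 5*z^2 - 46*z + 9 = 5*z^2 - 46*z + 9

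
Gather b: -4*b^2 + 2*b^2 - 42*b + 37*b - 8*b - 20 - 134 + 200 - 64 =-2*b^2 - 13*b - 18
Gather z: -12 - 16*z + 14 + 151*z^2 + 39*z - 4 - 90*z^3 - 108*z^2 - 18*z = -90*z^3 + 43*z^2 + 5*z - 2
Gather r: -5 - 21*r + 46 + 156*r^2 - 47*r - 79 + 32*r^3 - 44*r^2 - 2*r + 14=32*r^3 + 112*r^2 - 70*r - 24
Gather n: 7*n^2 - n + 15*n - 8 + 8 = 7*n^2 + 14*n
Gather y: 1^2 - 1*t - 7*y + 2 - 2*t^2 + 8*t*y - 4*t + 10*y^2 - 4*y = -2*t^2 - 5*t + 10*y^2 + y*(8*t - 11) + 3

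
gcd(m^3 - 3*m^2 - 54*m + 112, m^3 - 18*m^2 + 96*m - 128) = m^2 - 10*m + 16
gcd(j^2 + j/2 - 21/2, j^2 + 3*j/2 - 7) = j + 7/2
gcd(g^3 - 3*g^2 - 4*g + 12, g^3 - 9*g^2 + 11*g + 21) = g - 3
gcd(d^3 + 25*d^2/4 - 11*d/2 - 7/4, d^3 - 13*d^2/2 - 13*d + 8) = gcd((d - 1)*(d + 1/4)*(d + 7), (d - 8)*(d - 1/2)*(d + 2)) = 1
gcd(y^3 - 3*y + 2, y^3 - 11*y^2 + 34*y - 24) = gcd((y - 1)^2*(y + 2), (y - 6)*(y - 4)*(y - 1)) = y - 1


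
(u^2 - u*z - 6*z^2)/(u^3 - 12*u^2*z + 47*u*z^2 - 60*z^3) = (u + 2*z)/(u^2 - 9*u*z + 20*z^2)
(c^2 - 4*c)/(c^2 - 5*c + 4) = c/(c - 1)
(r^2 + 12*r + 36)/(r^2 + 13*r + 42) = (r + 6)/(r + 7)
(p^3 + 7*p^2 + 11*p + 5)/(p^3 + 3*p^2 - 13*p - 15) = (p + 1)/(p - 3)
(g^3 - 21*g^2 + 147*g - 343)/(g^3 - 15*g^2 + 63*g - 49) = (g - 7)/(g - 1)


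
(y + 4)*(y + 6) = y^2 + 10*y + 24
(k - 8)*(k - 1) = k^2 - 9*k + 8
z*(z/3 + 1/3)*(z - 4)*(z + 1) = z^4/3 - 2*z^3/3 - 7*z^2/3 - 4*z/3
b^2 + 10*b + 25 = (b + 5)^2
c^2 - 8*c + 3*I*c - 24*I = (c - 8)*(c + 3*I)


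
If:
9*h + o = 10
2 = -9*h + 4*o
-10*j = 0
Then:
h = 38/45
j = 0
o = 12/5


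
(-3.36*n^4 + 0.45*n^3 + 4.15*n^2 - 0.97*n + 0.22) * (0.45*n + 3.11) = -1.512*n^5 - 10.2471*n^4 + 3.267*n^3 + 12.47*n^2 - 2.9177*n + 0.6842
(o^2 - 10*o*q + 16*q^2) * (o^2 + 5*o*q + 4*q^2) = o^4 - 5*o^3*q - 30*o^2*q^2 + 40*o*q^3 + 64*q^4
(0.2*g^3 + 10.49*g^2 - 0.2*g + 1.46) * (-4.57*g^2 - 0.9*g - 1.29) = -0.914*g^5 - 48.1193*g^4 - 8.785*g^3 - 20.0243*g^2 - 1.056*g - 1.8834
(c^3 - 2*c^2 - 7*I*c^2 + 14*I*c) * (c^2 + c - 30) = c^5 - c^4 - 7*I*c^4 - 32*c^3 + 7*I*c^3 + 60*c^2 + 224*I*c^2 - 420*I*c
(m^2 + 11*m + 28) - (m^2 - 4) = 11*m + 32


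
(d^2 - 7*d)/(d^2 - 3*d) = (d - 7)/(d - 3)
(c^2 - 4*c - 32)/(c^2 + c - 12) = (c - 8)/(c - 3)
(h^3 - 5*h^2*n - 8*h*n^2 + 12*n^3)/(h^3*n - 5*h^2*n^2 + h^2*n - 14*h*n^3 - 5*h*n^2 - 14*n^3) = (h^2 - 7*h*n + 6*n^2)/(n*(h^2 - 7*h*n + h - 7*n))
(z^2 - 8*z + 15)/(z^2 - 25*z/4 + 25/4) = 4*(z - 3)/(4*z - 5)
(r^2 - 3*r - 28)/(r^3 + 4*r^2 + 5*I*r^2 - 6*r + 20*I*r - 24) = (r - 7)/(r^2 + 5*I*r - 6)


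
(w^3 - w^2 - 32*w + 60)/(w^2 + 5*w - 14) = (w^2 + w - 30)/(w + 7)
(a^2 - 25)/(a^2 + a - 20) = (a - 5)/(a - 4)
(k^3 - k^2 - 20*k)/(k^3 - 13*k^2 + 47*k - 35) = k*(k + 4)/(k^2 - 8*k + 7)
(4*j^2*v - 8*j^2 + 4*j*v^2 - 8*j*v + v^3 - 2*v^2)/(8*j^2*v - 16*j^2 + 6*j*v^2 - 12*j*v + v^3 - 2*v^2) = (2*j + v)/(4*j + v)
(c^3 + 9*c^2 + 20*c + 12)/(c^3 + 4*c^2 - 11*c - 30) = (c^2 + 7*c + 6)/(c^2 + 2*c - 15)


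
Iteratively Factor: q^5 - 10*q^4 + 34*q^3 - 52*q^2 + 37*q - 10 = (q - 1)*(q^4 - 9*q^3 + 25*q^2 - 27*q + 10) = (q - 5)*(q - 1)*(q^3 - 4*q^2 + 5*q - 2) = (q - 5)*(q - 1)^2*(q^2 - 3*q + 2) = (q - 5)*(q - 1)^3*(q - 2)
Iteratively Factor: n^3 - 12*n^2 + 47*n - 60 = (n - 5)*(n^2 - 7*n + 12) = (n - 5)*(n - 3)*(n - 4)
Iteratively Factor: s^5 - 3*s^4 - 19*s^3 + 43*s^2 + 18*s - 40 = (s - 1)*(s^4 - 2*s^3 - 21*s^2 + 22*s + 40) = (s - 2)*(s - 1)*(s^3 - 21*s - 20) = (s - 5)*(s - 2)*(s - 1)*(s^2 + 5*s + 4) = (s - 5)*(s - 2)*(s - 1)*(s + 4)*(s + 1)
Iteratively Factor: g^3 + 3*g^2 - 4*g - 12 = (g + 2)*(g^2 + g - 6) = (g - 2)*(g + 2)*(g + 3)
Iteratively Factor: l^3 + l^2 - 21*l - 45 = (l + 3)*(l^2 - 2*l - 15) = (l + 3)^2*(l - 5)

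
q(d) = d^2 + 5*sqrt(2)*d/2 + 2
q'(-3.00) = -2.46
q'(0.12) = 3.78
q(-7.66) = 33.59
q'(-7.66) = -11.78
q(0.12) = 2.44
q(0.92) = 6.10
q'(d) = 2*d + 5*sqrt(2)/2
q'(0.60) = 4.74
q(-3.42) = 1.60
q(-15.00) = 173.97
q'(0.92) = 5.38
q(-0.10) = 1.66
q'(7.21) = 17.96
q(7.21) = 79.48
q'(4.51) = 12.56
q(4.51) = 38.29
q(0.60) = 4.48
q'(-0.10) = 3.34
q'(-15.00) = -26.46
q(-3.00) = 0.39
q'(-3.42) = -3.30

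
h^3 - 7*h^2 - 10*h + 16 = (h - 8)*(h - 1)*(h + 2)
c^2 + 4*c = c*(c + 4)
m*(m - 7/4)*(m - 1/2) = m^3 - 9*m^2/4 + 7*m/8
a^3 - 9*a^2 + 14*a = a*(a - 7)*(a - 2)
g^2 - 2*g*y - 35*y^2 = (g - 7*y)*(g + 5*y)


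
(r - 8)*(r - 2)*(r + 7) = r^3 - 3*r^2 - 54*r + 112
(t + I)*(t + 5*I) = t^2 + 6*I*t - 5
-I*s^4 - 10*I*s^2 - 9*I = (s - 3*I)*(s - I)*(s + 3*I)*(-I*s + 1)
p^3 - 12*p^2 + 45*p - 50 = (p - 5)^2*(p - 2)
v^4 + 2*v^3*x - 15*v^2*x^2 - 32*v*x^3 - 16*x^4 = (v - 4*x)*(v + x)^2*(v + 4*x)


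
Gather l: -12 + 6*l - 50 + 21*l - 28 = 27*l - 90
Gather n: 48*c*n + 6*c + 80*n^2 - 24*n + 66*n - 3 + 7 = 6*c + 80*n^2 + n*(48*c + 42) + 4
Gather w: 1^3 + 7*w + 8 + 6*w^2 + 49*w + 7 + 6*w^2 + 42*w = 12*w^2 + 98*w + 16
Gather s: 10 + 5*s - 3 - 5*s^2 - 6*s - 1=-5*s^2 - s + 6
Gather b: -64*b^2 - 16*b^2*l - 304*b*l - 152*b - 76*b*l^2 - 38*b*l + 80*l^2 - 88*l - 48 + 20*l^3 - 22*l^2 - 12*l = b^2*(-16*l - 64) + b*(-76*l^2 - 342*l - 152) + 20*l^3 + 58*l^2 - 100*l - 48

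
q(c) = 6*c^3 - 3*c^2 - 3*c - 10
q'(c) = 18*c^2 - 6*c - 3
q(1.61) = 2.43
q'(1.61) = 34.00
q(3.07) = 126.12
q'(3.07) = 148.23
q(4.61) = 500.25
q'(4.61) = 351.88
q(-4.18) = -488.08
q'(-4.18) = 336.58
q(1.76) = 8.14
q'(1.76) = 42.20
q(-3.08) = -204.53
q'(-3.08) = 186.24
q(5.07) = 679.62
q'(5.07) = 429.27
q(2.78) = 87.38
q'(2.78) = 119.43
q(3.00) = 116.00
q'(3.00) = 141.00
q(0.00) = -10.00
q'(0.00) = -3.00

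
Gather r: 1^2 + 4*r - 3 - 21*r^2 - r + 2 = -21*r^2 + 3*r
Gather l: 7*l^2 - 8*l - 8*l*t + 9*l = 7*l^2 + l*(1 - 8*t)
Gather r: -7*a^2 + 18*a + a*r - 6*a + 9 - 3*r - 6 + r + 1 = -7*a^2 + 12*a + r*(a - 2) + 4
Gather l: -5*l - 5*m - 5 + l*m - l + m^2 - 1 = l*(m - 6) + m^2 - 5*m - 6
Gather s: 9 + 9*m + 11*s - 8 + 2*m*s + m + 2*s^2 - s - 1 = 10*m + 2*s^2 + s*(2*m + 10)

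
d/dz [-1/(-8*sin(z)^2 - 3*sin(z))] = -(16*sin(z) + 3)*cos(z)/((8*sin(z) + 3)^2*sin(z)^2)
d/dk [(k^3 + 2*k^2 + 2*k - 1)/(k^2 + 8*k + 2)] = (k^4 + 16*k^3 + 20*k^2 + 10*k + 12)/(k^4 + 16*k^3 + 68*k^2 + 32*k + 4)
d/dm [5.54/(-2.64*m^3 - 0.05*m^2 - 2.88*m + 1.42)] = (43.8768*m^2 + 0.554*m + 15.9552)/(2.64*m^3 + 0.05*m^2 + 2.88*m - 1.42)^2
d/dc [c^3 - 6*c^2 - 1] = 3*c*(c - 4)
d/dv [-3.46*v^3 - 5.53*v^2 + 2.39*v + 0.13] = -10.38*v^2 - 11.06*v + 2.39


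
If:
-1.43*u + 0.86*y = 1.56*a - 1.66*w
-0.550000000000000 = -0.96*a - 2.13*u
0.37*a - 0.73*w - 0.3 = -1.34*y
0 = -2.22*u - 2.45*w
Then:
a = -2.38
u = 1.33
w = -1.21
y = 0.22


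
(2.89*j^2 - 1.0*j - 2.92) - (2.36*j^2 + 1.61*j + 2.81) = 0.53*j^2 - 2.61*j - 5.73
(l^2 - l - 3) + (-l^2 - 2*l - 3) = -3*l - 6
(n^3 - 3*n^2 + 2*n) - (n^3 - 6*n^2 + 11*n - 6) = 3*n^2 - 9*n + 6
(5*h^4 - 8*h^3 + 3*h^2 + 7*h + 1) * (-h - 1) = -5*h^5 + 3*h^4 + 5*h^3 - 10*h^2 - 8*h - 1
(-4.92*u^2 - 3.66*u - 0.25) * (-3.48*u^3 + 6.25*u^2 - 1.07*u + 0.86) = 17.1216*u^5 - 18.0132*u^4 - 16.7406*u^3 - 1.8775*u^2 - 2.8801*u - 0.215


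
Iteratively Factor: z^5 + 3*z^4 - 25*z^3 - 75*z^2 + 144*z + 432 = (z - 3)*(z^4 + 6*z^3 - 7*z^2 - 96*z - 144) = (z - 4)*(z - 3)*(z^3 + 10*z^2 + 33*z + 36) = (z - 4)*(z - 3)*(z + 4)*(z^2 + 6*z + 9) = (z - 4)*(z - 3)*(z + 3)*(z + 4)*(z + 3)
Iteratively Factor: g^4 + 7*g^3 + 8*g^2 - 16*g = (g + 4)*(g^3 + 3*g^2 - 4*g) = (g + 4)^2*(g^2 - g) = g*(g + 4)^2*(g - 1)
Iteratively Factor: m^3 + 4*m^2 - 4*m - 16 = (m - 2)*(m^2 + 6*m + 8) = (m - 2)*(m + 4)*(m + 2)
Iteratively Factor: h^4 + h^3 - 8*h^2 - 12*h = (h + 2)*(h^3 - h^2 - 6*h) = h*(h + 2)*(h^2 - h - 6) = h*(h - 3)*(h + 2)*(h + 2)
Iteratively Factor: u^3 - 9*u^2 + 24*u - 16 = (u - 1)*(u^2 - 8*u + 16) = (u - 4)*(u - 1)*(u - 4)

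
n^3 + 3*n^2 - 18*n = n*(n - 3)*(n + 6)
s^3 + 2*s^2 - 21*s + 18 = (s - 3)*(s - 1)*(s + 6)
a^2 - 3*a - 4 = (a - 4)*(a + 1)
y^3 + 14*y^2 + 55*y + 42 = (y + 1)*(y + 6)*(y + 7)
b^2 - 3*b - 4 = (b - 4)*(b + 1)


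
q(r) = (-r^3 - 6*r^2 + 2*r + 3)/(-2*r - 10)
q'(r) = (-3*r^2 - 12*r + 2)/(-2*r - 10) + 2*(-r^3 - 6*r^2 + 2*r + 3)/(-2*r - 10)^2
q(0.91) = 0.08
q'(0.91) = 0.95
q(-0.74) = 0.16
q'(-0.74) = -1.12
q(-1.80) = 2.22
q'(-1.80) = -2.86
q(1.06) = 0.23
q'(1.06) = 1.12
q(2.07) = 1.94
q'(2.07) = 2.25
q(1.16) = 0.35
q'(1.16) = 1.24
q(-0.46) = -0.10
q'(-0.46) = -0.74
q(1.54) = 0.90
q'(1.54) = 1.67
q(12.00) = 75.44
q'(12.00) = 12.44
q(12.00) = 75.44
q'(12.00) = 12.44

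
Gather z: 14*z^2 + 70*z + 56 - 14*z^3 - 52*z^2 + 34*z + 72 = -14*z^3 - 38*z^2 + 104*z + 128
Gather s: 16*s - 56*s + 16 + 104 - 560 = -40*s - 440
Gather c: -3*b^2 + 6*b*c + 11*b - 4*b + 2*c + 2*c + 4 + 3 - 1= -3*b^2 + 7*b + c*(6*b + 4) + 6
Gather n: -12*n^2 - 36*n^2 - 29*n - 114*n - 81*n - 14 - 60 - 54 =-48*n^2 - 224*n - 128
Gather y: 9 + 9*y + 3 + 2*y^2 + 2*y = 2*y^2 + 11*y + 12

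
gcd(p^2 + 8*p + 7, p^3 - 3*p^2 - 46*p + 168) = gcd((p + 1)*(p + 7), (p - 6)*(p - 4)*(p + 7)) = p + 7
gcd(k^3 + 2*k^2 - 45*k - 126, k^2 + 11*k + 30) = k + 6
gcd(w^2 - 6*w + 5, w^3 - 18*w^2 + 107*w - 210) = w - 5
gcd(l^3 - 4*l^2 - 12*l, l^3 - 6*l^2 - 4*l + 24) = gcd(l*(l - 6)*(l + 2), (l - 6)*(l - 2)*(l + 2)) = l^2 - 4*l - 12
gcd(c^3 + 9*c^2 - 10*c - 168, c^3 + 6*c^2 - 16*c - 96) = c^2 + 2*c - 24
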